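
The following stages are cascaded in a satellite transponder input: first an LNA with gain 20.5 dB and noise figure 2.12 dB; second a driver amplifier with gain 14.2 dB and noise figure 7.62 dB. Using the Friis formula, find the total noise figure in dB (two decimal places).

2.23 dB

Convert to linear (a loss of L dB is a gain of −L dB): F_i = 10^(NF_i/10), G_i = 10^(G_i,dB/10)
  Stage 1: F_1 = 10^(2.12/10) = 1.629, G_1 = 10^(20.5/10) = 112.2
  Stage 2: F_2 = 10^(7.62/10) = 5.781, G_2 = 10^(14.2/10) = 26.30
Friis cascade:
  F = 1.629 + (5.781 − 1)/112.2 = 1.672
NF = 10 log₁₀(1.672) = 2.23 dB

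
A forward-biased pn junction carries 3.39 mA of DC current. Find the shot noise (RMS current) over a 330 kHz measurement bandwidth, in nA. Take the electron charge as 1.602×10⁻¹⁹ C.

I_n = √(2qI·B)
2qI·B = 2 × 1.602×10⁻¹⁹ × 3.39×10⁻³ × 3.30×10⁵ = 3.58×10⁻¹⁶ A²
I_n = √(3.58×10⁻¹⁶) = 1.89×10⁻⁸ A = 18.9 nA

18.9 nA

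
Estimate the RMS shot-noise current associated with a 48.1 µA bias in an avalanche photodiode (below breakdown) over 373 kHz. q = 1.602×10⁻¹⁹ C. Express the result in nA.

2.40 nA

I_n = √(2qI·B)
2qI·B = 2 × 1.602×10⁻¹⁹ × 4.81×10⁻⁵ × 3.73×10⁵ = 5.75×10⁻¹⁸ A²
I_n = √(5.75×10⁻¹⁸) = 2.40×10⁻⁹ A = 2.40 nA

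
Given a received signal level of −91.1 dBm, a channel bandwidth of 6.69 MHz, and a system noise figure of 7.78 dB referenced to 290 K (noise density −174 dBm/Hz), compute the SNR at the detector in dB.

Noise floor: N = −174 + 10 log₁₀(B) + NF
10 log₁₀(6.69×10⁶) = 68.25 dB
N = −174 + 68.25 + 7.78 = −97.97 dBm
SNR = P_sig − N = −91.1 − (−97.97) = 6.87 dB → 6.9 dB

6.9 dB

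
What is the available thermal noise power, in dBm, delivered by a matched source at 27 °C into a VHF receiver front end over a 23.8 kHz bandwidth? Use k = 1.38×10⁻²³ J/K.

−130.1 dBm

T = 27 °C + 273.15 = 300.15 K
P_n = kTB = 1.38×10⁻²³ × 300.15 × 2.38×10⁴ = 9.86×10⁻¹⁷ W
In dBm: 10 log₁₀(9.86×10⁻¹⁷ / 10⁻³) = −130.1 dBm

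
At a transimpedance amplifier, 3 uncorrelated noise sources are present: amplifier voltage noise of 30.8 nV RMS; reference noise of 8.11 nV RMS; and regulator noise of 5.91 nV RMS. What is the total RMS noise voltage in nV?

Uncorrelated sources add in power (mean-square): V_tot = √(ΣV_i²)
V_tot = √[(3.08×10⁻⁸)² + (8.11×10⁻⁹)² + (5.91×10⁻⁹)²] = 3.24×10⁻⁸ V = 32.4 nV

32.4 nV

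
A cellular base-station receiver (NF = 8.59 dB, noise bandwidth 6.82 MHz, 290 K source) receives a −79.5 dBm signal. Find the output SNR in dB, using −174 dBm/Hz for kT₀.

Noise floor: N = −174 + 10 log₁₀(B) + NF
10 log₁₀(6.82×10⁶) = 68.34 dB
N = −174 + 68.34 + 8.59 = −97.07 dBm
SNR = P_sig − N = −79.5 − (−97.07) = 17.57 dB → 17.6 dB

17.6 dB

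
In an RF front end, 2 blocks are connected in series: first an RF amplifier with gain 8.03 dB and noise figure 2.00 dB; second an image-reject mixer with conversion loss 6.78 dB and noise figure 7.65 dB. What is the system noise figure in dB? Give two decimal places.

Convert to linear (a loss of L dB is a gain of −L dB): F_i = 10^(NF_i/10), G_i = 10^(G_i,dB/10)
  Stage 1: F_1 = 10^(2.00/10) = 1.585, G_1 = 10^(8.03/10) = 6.353
  Stage 2: F_2 = 10^(7.65/10) = 5.821, G_2 = 10^(−6.78/10) = 0.2099
Friis cascade:
  F = 1.585 + (5.821 − 1)/6.353 = 2.344
NF = 10 log₁₀(2.344) = 3.70 dB

3.70 dB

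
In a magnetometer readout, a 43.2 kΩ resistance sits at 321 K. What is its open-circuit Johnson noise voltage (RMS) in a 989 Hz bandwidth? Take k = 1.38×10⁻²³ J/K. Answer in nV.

870 nV

V_n = √(4kTRB)
4kTRB = 4 × 1.38×10⁻²³ × 321 × 4.32×10⁴ × 9.89×10² = 7.57×10⁻¹³ V²
V_n = √(7.57×10⁻¹³) = 8.70×10⁻⁷ V = 870 nV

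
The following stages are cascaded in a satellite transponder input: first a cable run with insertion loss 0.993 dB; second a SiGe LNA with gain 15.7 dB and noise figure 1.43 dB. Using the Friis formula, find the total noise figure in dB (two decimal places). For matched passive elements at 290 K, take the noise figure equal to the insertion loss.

Convert to linear (a loss of L dB is a gain of −L dB): F_i = 10^(NF_i/10), G_i = 10^(G_i,dB/10)
  Stage 1: F_1 = 10^(0.993/10) = 1.257, G_1 = 10^(−0.993/10) = 0.7956
  Stage 2: F_2 = 10^(1.43/10) = 1.390, G_2 = 10^(15.7/10) = 37.15
Friis cascade:
  F = 1.257 + (1.390 − 1)/0.7956 = 1.747
NF = 10 log₁₀(1.747) = 2.42 dB

2.42 dB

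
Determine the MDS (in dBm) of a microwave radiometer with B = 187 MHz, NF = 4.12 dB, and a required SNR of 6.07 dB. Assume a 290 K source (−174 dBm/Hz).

−81.1 dBm

Sensitivity = −174 + 10 log₁₀(B) + NF + SNR_min
= −174 + 82.72 + 4.12 + 6.07
= −81.09 dBm → −81.1 dBm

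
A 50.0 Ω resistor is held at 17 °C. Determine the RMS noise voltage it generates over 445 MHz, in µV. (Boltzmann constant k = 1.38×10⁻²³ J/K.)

T = 17 °C + 273.15 = 290.15 K
V_n = √(4kTRB)
4kTRB = 4 × 1.38×10⁻²³ × 290.15 × 5.00×10¹ × 4.45×10⁸ = 3.56×10⁻¹⁰ V²
V_n = √(3.56×10⁻¹⁰) = 1.89×10⁻⁵ V = 18.9 µV

18.9 µV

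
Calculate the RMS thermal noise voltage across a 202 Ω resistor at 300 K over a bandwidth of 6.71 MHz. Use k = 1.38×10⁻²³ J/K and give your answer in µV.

4.74 µV

V_n = √(4kTRB)
4kTRB = 4 × 1.38×10⁻²³ × 300 × 2.02×10² × 6.71×10⁶ = 2.24×10⁻¹¹ V²
V_n = √(2.24×10⁻¹¹) = 4.74×10⁻⁶ V = 4.74 µV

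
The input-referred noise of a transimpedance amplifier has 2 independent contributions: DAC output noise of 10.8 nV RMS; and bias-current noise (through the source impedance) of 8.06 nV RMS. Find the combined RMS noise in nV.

Uncorrelated sources add in power (mean-square): V_tot = √(ΣV_i²)
V_tot = √[(1.08×10⁻⁸)² + (8.06×10⁻⁹)²] = 1.35×10⁻⁸ V = 13.5 nV

13.5 nV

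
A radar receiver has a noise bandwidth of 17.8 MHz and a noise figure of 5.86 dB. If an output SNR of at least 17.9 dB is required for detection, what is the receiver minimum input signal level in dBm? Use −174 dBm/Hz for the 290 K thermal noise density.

Sensitivity = −174 + 10 log₁₀(B) + NF + SNR_min
= −174 + 72.5 + 5.86 + 17.9
= −77.74 dBm → −77.7 dBm

−77.7 dBm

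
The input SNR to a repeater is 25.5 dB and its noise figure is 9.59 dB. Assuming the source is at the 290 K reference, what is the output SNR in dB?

15.91 dB

By definition F = SNR_in/SNR_out, so in dB: SNR_out = SNR_in − NF
SNR_out = 25.5 − 9.59 = 15.91 dB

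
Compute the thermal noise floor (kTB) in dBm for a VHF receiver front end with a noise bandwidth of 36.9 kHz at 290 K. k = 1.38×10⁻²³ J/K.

−128.3 dBm

P_n = kTB = 1.38×10⁻²³ × 290 × 3.69×10⁴ = 1.48×10⁻¹⁶ W
In dBm: 10 log₁₀(1.48×10⁻¹⁶ / 10⁻³) = −128.3 dBm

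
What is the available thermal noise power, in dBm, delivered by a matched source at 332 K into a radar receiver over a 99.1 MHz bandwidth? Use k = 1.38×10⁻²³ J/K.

P_n = kTB = 1.38×10⁻²³ × 332 × 9.91×10⁷ = 4.54×10⁻¹³ W
In dBm: 10 log₁₀(4.54×10⁻¹³ / 10⁻³) = −93.4 dBm

−93.4 dBm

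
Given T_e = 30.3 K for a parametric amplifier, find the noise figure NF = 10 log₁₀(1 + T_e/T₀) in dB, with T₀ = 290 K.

0.432 dB

F = 1 + T_e/T₀ = 1 + 30.3/290 = 1.10448
NF = 10 log₁₀(1.10448) = 0.432 dB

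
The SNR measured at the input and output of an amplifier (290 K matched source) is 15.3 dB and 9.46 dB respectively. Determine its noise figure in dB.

NF (dB) = SNR_in(dB) − SNR_out(dB) when the source is at T₀
NF = 15.3 − 9.46 = 5.84 dB

5.84 dB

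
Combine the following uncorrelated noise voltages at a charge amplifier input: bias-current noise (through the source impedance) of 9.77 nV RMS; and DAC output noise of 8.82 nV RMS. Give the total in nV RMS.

13.2 nV

Uncorrelated sources add in power (mean-square): V_tot = √(ΣV_i²)
V_tot = √[(9.77×10⁻⁹)² + (8.82×10⁻⁹)²] = 1.32×10⁻⁸ V = 13.2 nV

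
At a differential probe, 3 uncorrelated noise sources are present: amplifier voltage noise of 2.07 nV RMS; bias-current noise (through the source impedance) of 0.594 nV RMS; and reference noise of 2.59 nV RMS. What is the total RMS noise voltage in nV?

3.37 nV

Uncorrelated sources add in power (mean-square): V_tot = √(ΣV_i²)
V_tot = √[(2.07×10⁻⁹)² + (5.94×10⁻¹⁰)² + (2.59×10⁻⁹)²] = 3.37×10⁻⁹ V = 3.37 nV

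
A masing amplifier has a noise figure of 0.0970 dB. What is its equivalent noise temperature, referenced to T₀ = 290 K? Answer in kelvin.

F = 10^(0.0970/10) = 1.02259
T_e = (F − 1)·T₀ = (1.02259 − 1) × 290 = 6.55 K

6.55 K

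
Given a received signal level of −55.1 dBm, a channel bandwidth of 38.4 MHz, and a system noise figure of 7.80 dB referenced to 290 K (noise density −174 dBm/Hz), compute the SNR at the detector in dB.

35.3 dB

Noise floor: N = −174 + 10 log₁₀(B) + NF
10 log₁₀(3.84×10⁷) = 75.84 dB
N = −174 + 75.84 + 7.80 = −90.36 dBm
SNR = P_sig − N = −55.1 − (−90.36) = 35.26 dB → 35.3 dB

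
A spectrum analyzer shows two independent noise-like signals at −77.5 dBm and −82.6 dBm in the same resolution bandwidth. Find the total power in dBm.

Convert to linear, add, convert back:
P₁ = 1.78×10⁻¹¹ W, P₂ = 5.50×10⁻¹² W
P_tot = 2.33×10⁻¹¹ W → 10 log₁₀(P_tot / 10⁻³) = −76.3 dBm

−76.3 dBm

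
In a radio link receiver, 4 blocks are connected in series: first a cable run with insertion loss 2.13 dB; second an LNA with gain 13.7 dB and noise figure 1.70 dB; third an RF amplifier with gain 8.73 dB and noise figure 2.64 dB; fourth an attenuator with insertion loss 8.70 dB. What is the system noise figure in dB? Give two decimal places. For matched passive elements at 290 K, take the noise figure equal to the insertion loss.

Convert to linear (a loss of L dB is a gain of −L dB): F_i = 10^(NF_i/10), G_i = 10^(G_i,dB/10)
  Stage 1: F_1 = 10^(2.13/10) = 1.633, G_1 = 10^(−2.13/10) = 0.6124
  Stage 2: F_2 = 10^(1.70/10) = 1.479, G_2 = 10^(13.7/10) = 23.44
  Stage 3: F_3 = 10^(2.64/10) = 1.837, G_3 = 10^(8.73/10) = 7.464
  Stage 4: F_4 = 10^(8.70/10) = 7.413, G_4 = 10^(−8.70/10) = 0.1349
Friis cascade:
  F = 1.633 + (1.479 − 1)/0.6124 + (1.837 − 1)/14.35 + (7.413 − 1)/107.2 = 2.534
NF = 10 log₁₀(2.534) = 4.04 dB

4.04 dB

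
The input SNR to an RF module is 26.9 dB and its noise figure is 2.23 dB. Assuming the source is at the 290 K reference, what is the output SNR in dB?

24.67 dB

By definition F = SNR_in/SNR_out, so in dB: SNR_out = SNR_in − NF
SNR_out = 26.9 − 2.23 = 24.67 dB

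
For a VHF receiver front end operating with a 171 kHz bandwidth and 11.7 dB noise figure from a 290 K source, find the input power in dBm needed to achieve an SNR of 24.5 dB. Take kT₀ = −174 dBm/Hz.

Sensitivity = −174 + 10 log₁₀(B) + NF + SNR_min
= −174 + 52.33 + 11.7 + 24.5
= −85.47 dBm → −85.5 dBm

−85.5 dBm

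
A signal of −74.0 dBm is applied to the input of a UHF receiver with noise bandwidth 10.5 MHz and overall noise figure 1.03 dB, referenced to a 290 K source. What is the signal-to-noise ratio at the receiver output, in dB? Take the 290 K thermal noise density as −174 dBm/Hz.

Noise floor: N = −174 + 10 log₁₀(B) + NF
10 log₁₀(1.05×10⁷) = 70.21 dB
N = −174 + 70.21 + 1.03 = −102.76 dBm
SNR = P_sig − N = −74.0 − (−102.76) = 28.76 dB → 28.8 dB

28.8 dB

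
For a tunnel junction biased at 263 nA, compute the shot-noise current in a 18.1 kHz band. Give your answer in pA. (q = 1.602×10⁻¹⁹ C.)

I_n = √(2qI·B)
2qI·B = 2 × 1.602×10⁻¹⁹ × 2.63×10⁻⁷ × 1.81×10⁴ = 1.53×10⁻²¹ A²
I_n = √(1.53×10⁻²¹) = 3.91×10⁻¹¹ A = 39.1 pA

39.1 pA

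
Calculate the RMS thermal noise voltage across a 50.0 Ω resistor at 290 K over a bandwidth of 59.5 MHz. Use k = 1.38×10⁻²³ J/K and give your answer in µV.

6.90 µV

V_n = √(4kTRB)
4kTRB = 4 × 1.38×10⁻²³ × 290 × 5.00×10¹ × 5.95×10⁷ = 4.76×10⁻¹¹ V²
V_n = √(4.76×10⁻¹¹) = 6.90×10⁻⁶ V = 6.90 µV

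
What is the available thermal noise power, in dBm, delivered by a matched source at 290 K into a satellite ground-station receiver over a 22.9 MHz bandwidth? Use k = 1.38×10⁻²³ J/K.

−100.4 dBm

P_n = kTB = 1.38×10⁻²³ × 290 × 2.29×10⁷ = 9.16×10⁻¹⁴ W
In dBm: 10 log₁₀(9.16×10⁻¹⁴ / 10⁻³) = −100.4 dBm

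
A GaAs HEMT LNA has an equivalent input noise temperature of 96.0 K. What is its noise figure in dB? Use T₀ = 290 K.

F = 1 + T_e/T₀ = 1 + 96.0/290 = 1.33103
NF = 10 log₁₀(1.33103) = 1.24 dB

1.24 dB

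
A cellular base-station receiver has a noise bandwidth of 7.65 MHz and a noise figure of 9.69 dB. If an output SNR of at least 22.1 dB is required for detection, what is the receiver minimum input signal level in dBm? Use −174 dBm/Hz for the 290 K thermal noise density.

Sensitivity = −174 + 10 log₁₀(B) + NF + SNR_min
= −174 + 68.84 + 9.69 + 22.1
= −73.37 dBm → −73.4 dBm

−73.4 dBm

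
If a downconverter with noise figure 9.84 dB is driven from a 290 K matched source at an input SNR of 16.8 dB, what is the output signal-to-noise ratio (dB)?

6.96 dB

By definition F = SNR_in/SNR_out, so in dB: SNR_out = SNR_in − NF
SNR_out = 16.8 − 9.84 = 6.96 dB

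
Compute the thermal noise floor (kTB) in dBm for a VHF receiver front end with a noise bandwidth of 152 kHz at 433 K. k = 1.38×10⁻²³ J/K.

P_n = kTB = 1.38×10⁻²³ × 433 × 1.52×10⁵ = 9.08×10⁻¹⁶ W
In dBm: 10 log₁₀(9.08×10⁻¹⁶ / 10⁻³) = −120.4 dBm

−120.4 dBm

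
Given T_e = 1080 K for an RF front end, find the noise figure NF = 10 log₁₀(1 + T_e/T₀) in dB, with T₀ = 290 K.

F = 1 + T_e/T₀ = 1 + 1080/290 = 4.72414
NF = 10 log₁₀(4.72414) = 6.74 dB

6.74 dB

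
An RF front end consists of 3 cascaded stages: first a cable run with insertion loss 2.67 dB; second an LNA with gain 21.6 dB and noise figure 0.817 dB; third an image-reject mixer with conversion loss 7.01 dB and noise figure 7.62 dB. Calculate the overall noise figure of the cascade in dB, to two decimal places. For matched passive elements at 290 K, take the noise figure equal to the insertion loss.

Convert to linear (a loss of L dB is a gain of −L dB): F_i = 10^(NF_i/10), G_i = 10^(G_i,dB/10)
  Stage 1: F_1 = 10^(2.67/10) = 1.849, G_1 = 10^(−2.67/10) = 0.5408
  Stage 2: F_2 = 10^(0.817/10) = 1.207, G_2 = 10^(21.6/10) = 144.5
  Stage 3: F_3 = 10^(7.62/10) = 5.781, G_3 = 10^(−7.01/10) = 0.1991
Friis cascade:
  F = 1.849 + (1.207 − 1)/0.5408 + (5.781 − 1)/78.16 = 2.293
NF = 10 log₁₀(2.293) = 3.60 dB

3.60 dB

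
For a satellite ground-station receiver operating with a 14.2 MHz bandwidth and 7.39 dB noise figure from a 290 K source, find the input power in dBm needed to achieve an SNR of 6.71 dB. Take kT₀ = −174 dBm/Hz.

Sensitivity = −174 + 10 log₁₀(B) + NF + SNR_min
= −174 + 71.52 + 7.39 + 6.71
= −88.38 dBm → −88.4 dBm

−88.4 dBm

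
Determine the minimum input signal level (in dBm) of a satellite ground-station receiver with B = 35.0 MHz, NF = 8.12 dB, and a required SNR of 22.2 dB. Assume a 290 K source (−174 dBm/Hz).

−68.2 dBm

Sensitivity = −174 + 10 log₁₀(B) + NF + SNR_min
= −174 + 75.44 + 8.12 + 22.2
= −68.24 dBm → −68.2 dBm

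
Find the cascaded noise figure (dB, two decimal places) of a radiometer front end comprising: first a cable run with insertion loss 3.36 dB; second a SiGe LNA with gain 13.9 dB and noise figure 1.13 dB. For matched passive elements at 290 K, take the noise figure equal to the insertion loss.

Convert to linear (a loss of L dB is a gain of −L dB): F_i = 10^(NF_i/10), G_i = 10^(G_i,dB/10)
  Stage 1: F_1 = 10^(3.36/10) = 2.168, G_1 = 10^(−3.36/10) = 0.4613
  Stage 2: F_2 = 10^(1.13/10) = 1.297, G_2 = 10^(13.9/10) = 24.55
Friis cascade:
  F = 2.168 + (1.297 − 1)/0.4613 = 2.812
NF = 10 log₁₀(2.812) = 4.49 dB

4.49 dB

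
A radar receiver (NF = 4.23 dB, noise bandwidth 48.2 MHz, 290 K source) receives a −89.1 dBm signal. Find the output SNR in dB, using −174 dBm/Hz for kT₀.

3.8 dB

Noise floor: N = −174 + 10 log₁₀(B) + NF
10 log₁₀(4.82×10⁷) = 76.83 dB
N = −174 + 76.83 + 4.23 = −92.94 dBm
SNR = P_sig − N = −89.1 − (−92.94) = 3.84 dB → 3.8 dB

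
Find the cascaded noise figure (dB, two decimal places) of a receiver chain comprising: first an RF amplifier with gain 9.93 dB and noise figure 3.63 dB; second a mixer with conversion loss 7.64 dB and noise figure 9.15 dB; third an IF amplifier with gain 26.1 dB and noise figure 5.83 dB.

6.73 dB

Convert to linear (a loss of L dB is a gain of −L dB): F_i = 10^(NF_i/10), G_i = 10^(G_i,dB/10)
  Stage 1: F_1 = 10^(3.63/10) = 2.307, G_1 = 10^(9.93/10) = 9.840
  Stage 2: F_2 = 10^(9.15/10) = 8.222, G_2 = 10^(−7.64/10) = 0.1722
  Stage 3: F_3 = 10^(5.83/10) = 3.828, G_3 = 10^(26.1/10) = 407.4
Friis cascade:
  F = 2.307 + (8.222 − 1)/9.840 + (3.828 − 1)/1.694 = 4.710
NF = 10 log₁₀(4.710) = 6.73 dB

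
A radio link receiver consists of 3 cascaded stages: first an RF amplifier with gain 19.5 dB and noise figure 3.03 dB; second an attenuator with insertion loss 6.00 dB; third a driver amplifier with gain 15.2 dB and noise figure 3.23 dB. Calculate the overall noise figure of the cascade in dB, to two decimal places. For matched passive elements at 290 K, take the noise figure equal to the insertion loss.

Convert to linear (a loss of L dB is a gain of −L dB): F_i = 10^(NF_i/10), G_i = 10^(G_i,dB/10)
  Stage 1: F_1 = 10^(3.03/10) = 2.009, G_1 = 10^(19.5/10) = 89.13
  Stage 2: F_2 = 10^(6.00/10) = 3.981, G_2 = 10^(−6.00/10) = 0.2512
  Stage 3: F_3 = 10^(3.23/10) = 2.104, G_3 = 10^(15.2/10) = 33.11
Friis cascade:
  F = 2.009 + (3.981 − 1)/89.13 + (2.104 − 1)/22.39 = 2.092
NF = 10 log₁₀(2.092) = 3.21 dB

3.21 dB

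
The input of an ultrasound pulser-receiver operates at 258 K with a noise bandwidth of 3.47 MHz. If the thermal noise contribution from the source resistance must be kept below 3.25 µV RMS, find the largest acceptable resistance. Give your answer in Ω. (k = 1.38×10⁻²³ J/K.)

Johnson–Nyquist: V_n = √(4kTRB) ⇒ R = V_n² / (4kTB)
4kTB = 4 × 1.38×10⁻²³ × 258 × 3.47×10⁶ = 4.94×10⁻¹⁴
R = (3.25×10⁻⁶)² / 4.94×10⁻¹⁴ = 2.14×10² Ω = 214 Ω

214 Ω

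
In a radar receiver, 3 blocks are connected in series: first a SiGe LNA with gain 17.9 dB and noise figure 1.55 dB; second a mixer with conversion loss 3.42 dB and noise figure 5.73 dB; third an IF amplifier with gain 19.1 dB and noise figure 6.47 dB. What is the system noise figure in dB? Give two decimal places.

2.03 dB

Convert to linear (a loss of L dB is a gain of −L dB): F_i = 10^(NF_i/10), G_i = 10^(G_i,dB/10)
  Stage 1: F_1 = 10^(1.55/10) = 1.429, G_1 = 10^(17.9/10) = 61.66
  Stage 2: F_2 = 10^(5.73/10) = 3.741, G_2 = 10^(−3.42/10) = 0.4550
  Stage 3: F_3 = 10^(6.47/10) = 4.436, G_3 = 10^(19.1/10) = 81.28
Friis cascade:
  F = 1.429 + (3.741 − 1)/61.66 + (4.436 − 1)/28.05 = 1.596
NF = 10 log₁₀(1.596) = 2.03 dB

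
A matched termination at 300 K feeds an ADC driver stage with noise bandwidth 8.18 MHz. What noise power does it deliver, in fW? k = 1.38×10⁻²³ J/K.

P_n = kTB = 1.38×10⁻²³ × 300 × 8.18×10⁶ = 3.39×10⁻¹⁴ W = 33.9 fW

33.9 fW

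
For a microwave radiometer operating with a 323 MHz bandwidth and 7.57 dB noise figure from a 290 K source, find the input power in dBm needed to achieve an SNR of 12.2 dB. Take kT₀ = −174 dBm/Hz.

Sensitivity = −174 + 10 log₁₀(B) + NF + SNR_min
= −174 + 85.09 + 7.57 + 12.2
= −69.14 dBm → −69.1 dBm

−69.1 dBm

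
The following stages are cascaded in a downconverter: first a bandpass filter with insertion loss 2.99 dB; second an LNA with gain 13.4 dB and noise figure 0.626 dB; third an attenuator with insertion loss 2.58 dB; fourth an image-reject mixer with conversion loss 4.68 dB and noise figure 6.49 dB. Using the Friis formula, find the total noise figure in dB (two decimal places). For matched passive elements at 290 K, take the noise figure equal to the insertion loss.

4.69 dB

Convert to linear (a loss of L dB is a gain of −L dB): F_i = 10^(NF_i/10), G_i = 10^(G_i,dB/10)
  Stage 1: F_1 = 10^(2.99/10) = 1.991, G_1 = 10^(−2.99/10) = 0.5023
  Stage 2: F_2 = 10^(0.626/10) = 1.155, G_2 = 10^(13.4/10) = 21.88
  Stage 3: F_3 = 10^(2.58/10) = 1.811, G_3 = 10^(−2.58/10) = 0.5521
  Stage 4: F_4 = 10^(6.49/10) = 4.457, G_4 = 10^(−4.68/10) = 0.3404
Friis cascade:
  F = 1.991 + (1.155 − 1)/0.5023 + (1.811 − 1)/10.99 + (4.457 − 1)/6.067 = 2.943
NF = 10 log₁₀(2.943) = 4.69 dB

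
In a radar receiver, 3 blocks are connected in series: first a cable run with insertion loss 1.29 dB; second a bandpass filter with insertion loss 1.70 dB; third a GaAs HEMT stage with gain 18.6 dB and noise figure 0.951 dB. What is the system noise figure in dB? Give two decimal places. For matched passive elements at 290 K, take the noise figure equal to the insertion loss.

3.94 dB

Convert to linear (a loss of L dB is a gain of −L dB): F_i = 10^(NF_i/10), G_i = 10^(G_i,dB/10)
  Stage 1: F_1 = 10^(1.29/10) = 1.346, G_1 = 10^(−1.29/10) = 0.7430
  Stage 2: F_2 = 10^(1.70/10) = 1.479, G_2 = 10^(−1.70/10) = 0.6761
  Stage 3: F_3 = 10^(0.951/10) = 1.245, G_3 = 10^(18.6/10) = 72.44
Friis cascade:
  F = 1.346 + (1.479 − 1)/0.7430 + (1.245 − 1)/0.5023 = 2.478
NF = 10 log₁₀(2.478) = 3.94 dB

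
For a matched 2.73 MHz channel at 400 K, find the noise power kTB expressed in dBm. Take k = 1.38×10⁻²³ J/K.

P_n = kTB = 1.38×10⁻²³ × 400 × 2.73×10⁶ = 1.51×10⁻¹⁴ W
In dBm: 10 log₁₀(1.51×10⁻¹⁴ / 10⁻³) = −108.2 dBm

−108.2 dBm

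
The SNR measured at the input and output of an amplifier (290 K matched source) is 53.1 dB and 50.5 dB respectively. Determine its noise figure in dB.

NF (dB) = SNR_in(dB) − SNR_out(dB) when the source is at T₀
NF = 53.1 − 50.5 = 2.6 dB

2.6 dB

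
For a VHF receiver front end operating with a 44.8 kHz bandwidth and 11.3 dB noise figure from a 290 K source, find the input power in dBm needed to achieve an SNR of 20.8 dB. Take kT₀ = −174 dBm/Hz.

Sensitivity = −174 + 10 log₁₀(B) + NF + SNR_min
= −174 + 46.51 + 11.3 + 20.8
= −95.39 dBm → −95.4 dBm

−95.4 dBm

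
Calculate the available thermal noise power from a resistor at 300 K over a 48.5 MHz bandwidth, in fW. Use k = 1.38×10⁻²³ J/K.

201 fW

P_n = kTB = 1.38×10⁻²³ × 300 × 4.85×10⁷ = 2.01×10⁻¹³ W = 201 fW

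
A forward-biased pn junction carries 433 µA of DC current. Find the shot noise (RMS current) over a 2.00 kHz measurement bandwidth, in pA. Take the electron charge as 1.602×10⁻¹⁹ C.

I_n = √(2qI·B)
2qI·B = 2 × 1.602×10⁻¹⁹ × 4.33×10⁻⁴ × 2.00×10³ = 2.77×10⁻¹⁹ A²
I_n = √(2.77×10⁻¹⁹) = 5.27×10⁻¹⁰ A = 527 pA

527 pA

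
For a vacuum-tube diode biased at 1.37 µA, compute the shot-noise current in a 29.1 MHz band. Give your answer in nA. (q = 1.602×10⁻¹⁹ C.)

I_n = √(2qI·B)
2qI·B = 2 × 1.602×10⁻¹⁹ × 1.37×10⁻⁶ × 2.91×10⁷ = 1.28×10⁻¹⁷ A²
I_n = √(1.28×10⁻¹⁷) = 3.57×10⁻⁹ A = 3.57 nA

3.57 nA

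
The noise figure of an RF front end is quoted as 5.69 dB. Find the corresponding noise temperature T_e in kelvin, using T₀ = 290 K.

785 K

F = 10^(5.69/10) = 3.70681
T_e = (F − 1)·T₀ = (3.70681 − 1) × 290 = 785 K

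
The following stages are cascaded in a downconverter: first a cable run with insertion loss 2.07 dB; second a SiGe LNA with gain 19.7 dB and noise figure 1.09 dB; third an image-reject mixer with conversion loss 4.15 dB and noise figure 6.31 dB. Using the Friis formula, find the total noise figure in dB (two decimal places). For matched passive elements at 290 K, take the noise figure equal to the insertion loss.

Convert to linear (a loss of L dB is a gain of −L dB): F_i = 10^(NF_i/10), G_i = 10^(G_i,dB/10)
  Stage 1: F_1 = 10^(2.07/10) = 1.611, G_1 = 10^(−2.07/10) = 0.6209
  Stage 2: F_2 = 10^(1.09/10) = 1.285, G_2 = 10^(19.7/10) = 93.33
  Stage 3: F_3 = 10^(6.31/10) = 4.276, G_3 = 10^(−4.15/10) = 0.3846
Friis cascade:
  F = 1.611 + (1.285 − 1)/0.6209 + (4.276 − 1)/57.94 = 2.127
NF = 10 log₁₀(2.127) = 3.28 dB

3.28 dB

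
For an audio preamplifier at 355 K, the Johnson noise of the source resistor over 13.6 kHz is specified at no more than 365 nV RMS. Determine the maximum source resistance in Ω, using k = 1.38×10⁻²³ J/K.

Johnson–Nyquist: V_n = √(4kTRB) ⇒ R = V_n² / (4kTB)
4kTB = 4 × 1.38×10⁻²³ × 355 × 1.36×10⁴ = 2.67×10⁻¹⁶
R = (3.65×10⁻⁷)² / 2.67×10⁻¹⁶ = 5.00×10² Ω = 500 Ω

500 Ω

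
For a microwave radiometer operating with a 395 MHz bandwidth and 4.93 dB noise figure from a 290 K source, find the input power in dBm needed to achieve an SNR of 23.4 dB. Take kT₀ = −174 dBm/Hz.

−59.7 dBm

Sensitivity = −174 + 10 log₁₀(B) + NF + SNR_min
= −174 + 85.97 + 4.93 + 23.4
= −59.70 dBm → −59.7 dBm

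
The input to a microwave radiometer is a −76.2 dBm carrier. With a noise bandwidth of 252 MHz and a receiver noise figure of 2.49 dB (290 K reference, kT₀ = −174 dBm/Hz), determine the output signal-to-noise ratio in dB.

11.3 dB

Noise floor: N = −174 + 10 log₁₀(B) + NF
10 log₁₀(2.52×10⁸) = 84.01 dB
N = −174 + 84.01 + 2.49 = −87.50 dBm
SNR = P_sig − N = −76.2 − (−87.50) = 11.30 dB → 11.3 dB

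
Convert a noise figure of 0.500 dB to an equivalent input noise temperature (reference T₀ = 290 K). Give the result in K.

F = 10^(0.500/10) = 1.12202
T_e = (F − 1)·T₀ = (1.12202 − 1) × 290 = 35.4 K

35.4 K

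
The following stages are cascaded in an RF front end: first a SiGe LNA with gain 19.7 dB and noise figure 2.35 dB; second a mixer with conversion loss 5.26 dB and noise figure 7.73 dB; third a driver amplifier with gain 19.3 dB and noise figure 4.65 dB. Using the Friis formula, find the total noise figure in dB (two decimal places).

Convert to linear (a loss of L dB is a gain of −L dB): F_i = 10^(NF_i/10), G_i = 10^(G_i,dB/10)
  Stage 1: F_1 = 10^(2.35/10) = 1.718, G_1 = 10^(19.7/10) = 93.33
  Stage 2: F_2 = 10^(7.73/10) = 5.929, G_2 = 10^(−5.26/10) = 0.2979
  Stage 3: F_3 = 10^(4.65/10) = 2.917, G_3 = 10^(19.3/10) = 85.11
Friis cascade:
  F = 1.718 + (5.929 − 1)/93.33 + (2.917 − 1)/27.80 = 1.840
NF = 10 log₁₀(1.840) = 2.65 dB

2.65 dB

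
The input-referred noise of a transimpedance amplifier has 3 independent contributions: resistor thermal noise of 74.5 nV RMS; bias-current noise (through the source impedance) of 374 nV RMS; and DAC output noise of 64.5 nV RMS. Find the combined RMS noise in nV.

Uncorrelated sources add in power (mean-square): V_tot = √(ΣV_i²)
V_tot = √[(7.45×10⁻⁸)² + (3.74×10⁻⁷)² + (6.45×10⁻⁸)²] = 3.87×10⁻⁷ V = 387 nV

387 nV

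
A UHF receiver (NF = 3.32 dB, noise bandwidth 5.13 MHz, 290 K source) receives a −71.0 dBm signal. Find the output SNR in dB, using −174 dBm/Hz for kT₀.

Noise floor: N = −174 + 10 log₁₀(B) + NF
10 log₁₀(5.13×10⁶) = 67.1 dB
N = −174 + 67.1 + 3.32 = −103.58 dBm
SNR = P_sig − N = −71.0 − (−103.58) = 32.58 dB → 32.6 dB

32.6 dB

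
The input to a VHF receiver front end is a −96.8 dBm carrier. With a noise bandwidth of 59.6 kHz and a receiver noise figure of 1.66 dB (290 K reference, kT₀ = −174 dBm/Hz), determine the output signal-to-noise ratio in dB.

Noise floor: N = −174 + 10 log₁₀(B) + NF
10 log₁₀(5.96×10⁴) = 47.75 dB
N = −174 + 47.75 + 1.66 = −124.59 dBm
SNR = P_sig − N = −96.8 − (−124.59) = 27.79 dB → 27.8 dB

27.8 dB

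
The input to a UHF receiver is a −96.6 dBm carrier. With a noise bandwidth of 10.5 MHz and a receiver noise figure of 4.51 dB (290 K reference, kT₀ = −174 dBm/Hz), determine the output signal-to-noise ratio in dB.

2.7 dB

Noise floor: N = −174 + 10 log₁₀(B) + NF
10 log₁₀(1.05×10⁷) = 70.21 dB
N = −174 + 70.21 + 4.51 = −99.28 dBm
SNR = P_sig − N = −96.6 − (−99.28) = 2.68 dB → 2.7 dB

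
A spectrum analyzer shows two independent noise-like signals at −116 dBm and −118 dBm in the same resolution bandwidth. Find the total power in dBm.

Convert to linear, add, convert back:
P₁ = 2.51×10⁻¹⁵ W, P₂ = 1.58×10⁻¹⁵ W
P_tot = 4.10×10⁻¹⁵ W → 10 log₁₀(P_tot / 10⁻³) = −113.9 dBm

−113.9 dBm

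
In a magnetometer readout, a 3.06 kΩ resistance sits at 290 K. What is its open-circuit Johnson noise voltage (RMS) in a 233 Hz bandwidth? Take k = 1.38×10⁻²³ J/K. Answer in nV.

107 nV

V_n = √(4kTRB)
4kTRB = 4 × 1.38×10⁻²³ × 290 × 3.06×10³ × 2.33×10² = 1.14×10⁻¹⁴ V²
V_n = √(1.14×10⁻¹⁴) = 1.07×10⁻⁷ V = 107 nV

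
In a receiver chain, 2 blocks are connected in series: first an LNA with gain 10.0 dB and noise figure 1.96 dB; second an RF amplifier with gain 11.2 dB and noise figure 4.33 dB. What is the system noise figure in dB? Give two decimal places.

2.41 dB

Convert to linear (a loss of L dB is a gain of −L dB): F_i = 10^(NF_i/10), G_i = 10^(G_i,dB/10)
  Stage 1: F_1 = 10^(1.96/10) = 1.570, G_1 = 10^(10.0/10) = 10.00
  Stage 2: F_2 = 10^(4.33/10) = 2.710, G_2 = 10^(11.2/10) = 13.18
Friis cascade:
  F = 1.570 + (2.710 − 1)/10.00 = 1.741
NF = 10 log₁₀(1.741) = 2.41 dB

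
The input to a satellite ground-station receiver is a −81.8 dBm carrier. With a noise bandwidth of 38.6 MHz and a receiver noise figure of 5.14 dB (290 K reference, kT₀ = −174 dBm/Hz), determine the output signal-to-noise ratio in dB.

11.2 dB

Noise floor: N = −174 + 10 log₁₀(B) + NF
10 log₁₀(3.86×10⁷) = 75.87 dB
N = −174 + 75.87 + 5.14 = −92.99 dBm
SNR = P_sig − N = −81.8 − (−92.99) = 11.19 dB → 11.2 dB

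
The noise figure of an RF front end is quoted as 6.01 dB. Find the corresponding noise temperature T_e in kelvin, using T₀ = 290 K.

867 K

F = 10^(6.01/10) = 3.99025
T_e = (F − 1)·T₀ = (3.99025 − 1) × 290 = 867 K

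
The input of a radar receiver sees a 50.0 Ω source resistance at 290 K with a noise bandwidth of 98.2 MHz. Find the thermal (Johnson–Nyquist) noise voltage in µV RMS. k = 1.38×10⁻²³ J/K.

8.87 µV

V_n = √(4kTRB)
4kTRB = 4 × 1.38×10⁻²³ × 290 × 5.00×10¹ × 9.82×10⁷ = 7.86×10⁻¹¹ V²
V_n = √(7.86×10⁻¹¹) = 8.87×10⁻⁶ V = 8.87 µV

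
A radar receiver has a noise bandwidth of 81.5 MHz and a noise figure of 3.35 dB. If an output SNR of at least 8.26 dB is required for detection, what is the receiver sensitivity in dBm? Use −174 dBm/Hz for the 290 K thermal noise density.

−83.3 dBm

Sensitivity = −174 + 10 log₁₀(B) + NF + SNR_min
= −174 + 79.11 + 3.35 + 8.26
= −83.28 dBm → −83.3 dBm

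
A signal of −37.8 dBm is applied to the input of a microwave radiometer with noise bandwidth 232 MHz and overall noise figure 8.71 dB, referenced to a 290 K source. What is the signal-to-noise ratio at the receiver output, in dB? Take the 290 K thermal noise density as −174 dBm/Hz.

43.8 dB

Noise floor: N = −174 + 10 log₁₀(B) + NF
10 log₁₀(2.32×10⁸) = 83.65 dB
N = −174 + 83.65 + 8.71 = −81.64 dBm
SNR = P_sig − N = −37.8 − (−81.64) = 43.84 dB → 43.8 dB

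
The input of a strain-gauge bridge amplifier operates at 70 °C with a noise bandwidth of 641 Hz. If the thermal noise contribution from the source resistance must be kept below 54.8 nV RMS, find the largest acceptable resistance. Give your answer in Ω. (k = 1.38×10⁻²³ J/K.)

247 Ω

T = 70 °C + 273.15 = 343.15 K
Johnson–Nyquist: V_n = √(4kTRB) ⇒ R = V_n² / (4kTB)
4kTB = 4 × 1.38×10⁻²³ × 343.15 × 6.41×10² = 1.21×10⁻¹⁷
R = (5.48×10⁻⁸)² / 1.21×10⁻¹⁷ = 2.47×10² Ω = 247 Ω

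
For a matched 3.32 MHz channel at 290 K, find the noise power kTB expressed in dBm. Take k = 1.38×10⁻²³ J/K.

−108.8 dBm

P_n = kTB = 1.38×10⁻²³ × 290 × 3.32×10⁶ = 1.33×10⁻¹⁴ W
In dBm: 10 log₁₀(1.33×10⁻¹⁴ / 10⁻³) = −108.8 dBm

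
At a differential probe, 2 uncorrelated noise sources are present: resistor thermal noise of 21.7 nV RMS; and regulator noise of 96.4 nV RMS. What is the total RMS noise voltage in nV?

98.8 nV

Uncorrelated sources add in power (mean-square): V_tot = √(ΣV_i²)
V_tot = √[(2.17×10⁻⁸)² + (9.64×10⁻⁸)²] = 9.88×10⁻⁸ V = 98.8 nV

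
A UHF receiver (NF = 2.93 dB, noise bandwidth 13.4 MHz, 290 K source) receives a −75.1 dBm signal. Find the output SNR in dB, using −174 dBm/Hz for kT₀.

24.7 dB

Noise floor: N = −174 + 10 log₁₀(B) + NF
10 log₁₀(1.34×10⁷) = 71.27 dB
N = −174 + 71.27 + 2.93 = −99.80 dBm
SNR = P_sig − N = −75.1 − (−99.80) = 24.70 dB → 24.7 dB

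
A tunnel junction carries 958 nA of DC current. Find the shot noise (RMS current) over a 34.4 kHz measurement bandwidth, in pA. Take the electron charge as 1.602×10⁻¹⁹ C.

103 pA

I_n = √(2qI·B)
2qI·B = 2 × 1.602×10⁻¹⁹ × 9.58×10⁻⁷ × 3.44×10⁴ = 1.06×10⁻²⁰ A²
I_n = √(1.06×10⁻²⁰) = 1.03×10⁻¹⁰ A = 103 pA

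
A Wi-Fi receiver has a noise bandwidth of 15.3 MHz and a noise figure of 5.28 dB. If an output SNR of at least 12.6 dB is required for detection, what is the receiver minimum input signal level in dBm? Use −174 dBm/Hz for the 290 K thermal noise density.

Sensitivity = −174 + 10 log₁₀(B) + NF + SNR_min
= −174 + 71.85 + 5.28 + 12.6
= −84.27 dBm → −84.3 dBm

−84.3 dBm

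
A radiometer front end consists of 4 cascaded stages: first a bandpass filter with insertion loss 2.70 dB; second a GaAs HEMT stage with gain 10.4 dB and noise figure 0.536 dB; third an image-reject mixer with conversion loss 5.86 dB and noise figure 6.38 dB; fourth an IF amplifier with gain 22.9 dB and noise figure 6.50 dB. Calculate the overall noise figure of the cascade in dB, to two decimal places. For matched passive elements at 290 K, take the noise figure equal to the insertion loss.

Convert to linear (a loss of L dB is a gain of −L dB): F_i = 10^(NF_i/10), G_i = 10^(G_i,dB/10)
  Stage 1: F_1 = 10^(2.70/10) = 1.862, G_1 = 10^(−2.70/10) = 0.5370
  Stage 2: F_2 = 10^(0.536/10) = 1.131, G_2 = 10^(10.4/10) = 10.96
  Stage 3: F_3 = 10^(6.38/10) = 4.345, G_3 = 10^(−5.86/10) = 0.2594
  Stage 4: F_4 = 10^(6.50/10) = 4.467, G_4 = 10^(22.9/10) = 195.0
Friis cascade:
  F = 1.862 + (1.131 − 1)/0.5370 + (4.345 − 1)/5.888 + (4.467 − 1)/1.528 = 4.944
NF = 10 log₁₀(4.944) = 6.94 dB

6.94 dB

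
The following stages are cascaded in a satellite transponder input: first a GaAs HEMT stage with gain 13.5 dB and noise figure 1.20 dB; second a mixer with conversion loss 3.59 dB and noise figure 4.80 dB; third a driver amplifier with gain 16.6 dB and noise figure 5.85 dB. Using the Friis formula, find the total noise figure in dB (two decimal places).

Convert to linear (a loss of L dB is a gain of −L dB): F_i = 10^(NF_i/10), G_i = 10^(G_i,dB/10)
  Stage 1: F_1 = 10^(1.20/10) = 1.318, G_1 = 10^(13.5/10) = 22.39
  Stage 2: F_2 = 10^(4.80/10) = 3.020, G_2 = 10^(−3.59/10) = 0.4375
  Stage 3: F_3 = 10^(5.85/10) = 3.846, G_3 = 10^(16.6/10) = 45.71
Friis cascade:
  F = 1.318 + (3.020 − 1)/22.39 + (3.846 − 1)/9.795 = 1.699
NF = 10 log₁₀(1.699) = 2.30 dB

2.30 dB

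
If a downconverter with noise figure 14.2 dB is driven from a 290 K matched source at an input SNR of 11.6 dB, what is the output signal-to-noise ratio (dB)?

By definition F = SNR_in/SNR_out, so in dB: SNR_out = SNR_in − NF
SNR_out = 11.6 − 14.2 = −2.6 dB

−2.6 dB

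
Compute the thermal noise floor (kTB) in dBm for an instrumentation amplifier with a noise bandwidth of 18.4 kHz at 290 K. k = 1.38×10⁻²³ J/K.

P_n = kTB = 1.38×10⁻²³ × 290 × 1.84×10⁴ = 7.36×10⁻¹⁷ W
In dBm: 10 log₁₀(7.36×10⁻¹⁷ / 10⁻³) = −131.3 dBm

−131.3 dBm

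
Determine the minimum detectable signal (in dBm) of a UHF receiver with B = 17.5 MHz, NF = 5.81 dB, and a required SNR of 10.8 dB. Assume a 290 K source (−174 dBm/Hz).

−85.0 dBm

Sensitivity = −174 + 10 log₁₀(B) + NF + SNR_min
= −174 + 72.43 + 5.81 + 10.8
= −84.96 dBm → −85.0 dBm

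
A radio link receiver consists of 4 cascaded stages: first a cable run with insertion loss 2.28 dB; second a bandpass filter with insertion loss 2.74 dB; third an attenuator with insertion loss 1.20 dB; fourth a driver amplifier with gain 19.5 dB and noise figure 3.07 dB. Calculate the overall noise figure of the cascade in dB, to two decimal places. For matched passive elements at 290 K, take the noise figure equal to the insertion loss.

Convert to linear (a loss of L dB is a gain of −L dB): F_i = 10^(NF_i/10), G_i = 10^(G_i,dB/10)
  Stage 1: F_1 = 10^(2.28/10) = 1.690, G_1 = 10^(−2.28/10) = 0.5916
  Stage 2: F_2 = 10^(2.74/10) = 1.879, G_2 = 10^(−2.74/10) = 0.5321
  Stage 3: F_3 = 10^(1.20/10) = 1.318, G_3 = 10^(−1.20/10) = 0.7586
  Stage 4: F_4 = 10^(3.07/10) = 2.028, G_4 = 10^(19.5/10) = 89.13
Friis cascade:
  F = 1.690 + (1.879 − 1)/0.5916 + (1.318 − 1)/0.3148 + (2.028 − 1)/0.2388 = 8.492
NF = 10 log₁₀(8.492) = 9.29 dB

9.29 dB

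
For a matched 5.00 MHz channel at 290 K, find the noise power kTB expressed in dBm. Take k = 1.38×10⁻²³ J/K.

−107.0 dBm

P_n = kTB = 1.38×10⁻²³ × 290 × 5.00×10⁶ = 2.00×10⁻¹⁴ W
In dBm: 10 log₁₀(2.00×10⁻¹⁴ / 10⁻³) = −107.0 dBm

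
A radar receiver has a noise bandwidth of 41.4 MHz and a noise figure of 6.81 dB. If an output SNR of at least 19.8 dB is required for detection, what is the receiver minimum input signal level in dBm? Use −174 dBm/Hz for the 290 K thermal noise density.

Sensitivity = −174 + 10 log₁₀(B) + NF + SNR_min
= −174 + 76.17 + 6.81 + 19.8
= −71.22 dBm → −71.2 dBm

−71.2 dBm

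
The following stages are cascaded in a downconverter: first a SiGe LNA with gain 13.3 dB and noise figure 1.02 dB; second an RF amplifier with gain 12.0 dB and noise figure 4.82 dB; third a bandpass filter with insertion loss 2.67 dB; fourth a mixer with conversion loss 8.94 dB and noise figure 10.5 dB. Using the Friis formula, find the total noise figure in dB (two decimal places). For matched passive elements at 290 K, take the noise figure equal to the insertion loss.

Convert to linear (a loss of L dB is a gain of −L dB): F_i = 10^(NF_i/10), G_i = 10^(G_i,dB/10)
  Stage 1: F_1 = 10^(1.02/10) = 1.265, G_1 = 10^(13.3/10) = 21.38
  Stage 2: F_2 = 10^(4.82/10) = 3.034, G_2 = 10^(12.0/10) = 15.85
  Stage 3: F_3 = 10^(2.67/10) = 1.849, G_3 = 10^(−2.67/10) = 0.5408
  Stage 4: F_4 = 10^(10.5/10) = 11.22, G_4 = 10^(−8.94/10) = 0.1276
Friis cascade:
  F = 1.265 + (3.034 − 1)/21.38 + (1.849 − 1)/338.8 + (11.22 − 1)/183.2 = 1.418
NF = 10 log₁₀(1.418) = 1.52 dB

1.52 dB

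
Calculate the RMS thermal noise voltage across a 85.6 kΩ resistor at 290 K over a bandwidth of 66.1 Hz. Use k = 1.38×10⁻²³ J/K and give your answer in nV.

301 nV

V_n = √(4kTRB)
4kTRB = 4 × 1.38×10⁻²³ × 290 × 8.56×10⁴ × 6.61×10¹ = 9.06×10⁻¹⁴ V²
V_n = √(9.06×10⁻¹⁴) = 3.01×10⁻⁷ V = 301 nV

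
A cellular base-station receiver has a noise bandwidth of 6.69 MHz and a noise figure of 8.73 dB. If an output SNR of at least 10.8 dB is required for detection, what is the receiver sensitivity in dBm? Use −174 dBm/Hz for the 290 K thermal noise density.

Sensitivity = −174 + 10 log₁₀(B) + NF + SNR_min
= −174 + 68.25 + 8.73 + 10.8
= −86.22 dBm → −86.2 dBm

−86.2 dBm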